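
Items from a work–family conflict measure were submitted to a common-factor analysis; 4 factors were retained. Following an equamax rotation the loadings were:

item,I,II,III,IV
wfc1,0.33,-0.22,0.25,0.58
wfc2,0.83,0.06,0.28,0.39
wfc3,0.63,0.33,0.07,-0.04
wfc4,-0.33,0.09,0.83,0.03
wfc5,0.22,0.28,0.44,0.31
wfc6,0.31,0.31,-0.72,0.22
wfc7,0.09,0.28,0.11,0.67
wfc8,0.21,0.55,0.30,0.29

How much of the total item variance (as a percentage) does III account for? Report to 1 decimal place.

SS loadings for III = 0.25² + 0.28² + 0.07² + 0.83² + 0.44² + (-0.72)² + 0.11² + 0.30² = 1.6488
With 8 standardized items, total variance = 8. Proportion = 1.6488/8 = 0.2061 → 20.61%.

20.6%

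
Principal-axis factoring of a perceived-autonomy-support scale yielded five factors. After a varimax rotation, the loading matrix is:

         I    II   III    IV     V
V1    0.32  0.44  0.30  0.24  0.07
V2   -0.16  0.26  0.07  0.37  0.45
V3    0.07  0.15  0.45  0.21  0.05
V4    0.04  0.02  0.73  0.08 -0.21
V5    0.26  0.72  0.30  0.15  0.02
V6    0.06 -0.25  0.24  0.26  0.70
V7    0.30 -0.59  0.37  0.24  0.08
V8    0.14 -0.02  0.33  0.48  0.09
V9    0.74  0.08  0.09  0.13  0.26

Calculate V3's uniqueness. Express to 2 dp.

h² = 0.07² + 0.15² + 0.45² + 0.21² + 0.05² = 0.0049 + 0.0225 + 0.2025 + 0.0441 + 0.0025 = 0.2765
Uniqueness u² = 1 − h² = 1 − 0.2765 = 0.7235

0.72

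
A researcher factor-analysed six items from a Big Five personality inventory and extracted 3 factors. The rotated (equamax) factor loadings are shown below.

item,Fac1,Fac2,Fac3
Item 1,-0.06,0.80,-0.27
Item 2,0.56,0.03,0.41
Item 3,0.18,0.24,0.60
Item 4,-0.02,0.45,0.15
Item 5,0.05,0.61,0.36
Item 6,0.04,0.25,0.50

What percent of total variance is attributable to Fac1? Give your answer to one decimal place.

5.9%

SS loadings for Fac1 = (-0.06)² + 0.56² + 0.18² + (-0.02)² + 0.05² + 0.04² = 0.3541
With 6 standardized items, total variance = 6. Proportion = 0.3541/6 = 0.0590 → 5.90%.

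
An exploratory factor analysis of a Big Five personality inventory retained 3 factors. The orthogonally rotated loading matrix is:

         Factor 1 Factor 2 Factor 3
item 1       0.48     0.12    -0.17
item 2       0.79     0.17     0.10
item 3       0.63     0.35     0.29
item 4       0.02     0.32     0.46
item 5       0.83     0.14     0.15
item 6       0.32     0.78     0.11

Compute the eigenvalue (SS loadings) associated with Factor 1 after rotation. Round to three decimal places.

2.043

SS loadings for Factor 1 = 0.48² + 0.79² + 0.63² + 0.02² + 0.83² + 0.32² = 0.2304 + 0.6241 + 0.3969 + 0.0004 + 0.6889 + 0.1024 = 2.0431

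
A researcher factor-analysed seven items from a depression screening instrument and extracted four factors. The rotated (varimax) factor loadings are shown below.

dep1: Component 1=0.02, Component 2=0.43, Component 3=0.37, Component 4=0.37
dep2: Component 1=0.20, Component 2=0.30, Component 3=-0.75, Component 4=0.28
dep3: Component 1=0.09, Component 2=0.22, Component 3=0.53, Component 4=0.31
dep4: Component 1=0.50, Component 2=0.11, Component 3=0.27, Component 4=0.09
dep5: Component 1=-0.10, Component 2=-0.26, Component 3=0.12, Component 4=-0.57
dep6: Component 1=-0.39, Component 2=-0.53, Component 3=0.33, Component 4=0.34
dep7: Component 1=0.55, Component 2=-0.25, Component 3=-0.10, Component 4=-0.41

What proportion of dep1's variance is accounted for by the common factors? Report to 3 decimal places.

h² = 0.02² + 0.43² + 0.37² + 0.37² = 0.0004 + 0.1849 + 0.1369 + 0.1369 = 0.4591

0.459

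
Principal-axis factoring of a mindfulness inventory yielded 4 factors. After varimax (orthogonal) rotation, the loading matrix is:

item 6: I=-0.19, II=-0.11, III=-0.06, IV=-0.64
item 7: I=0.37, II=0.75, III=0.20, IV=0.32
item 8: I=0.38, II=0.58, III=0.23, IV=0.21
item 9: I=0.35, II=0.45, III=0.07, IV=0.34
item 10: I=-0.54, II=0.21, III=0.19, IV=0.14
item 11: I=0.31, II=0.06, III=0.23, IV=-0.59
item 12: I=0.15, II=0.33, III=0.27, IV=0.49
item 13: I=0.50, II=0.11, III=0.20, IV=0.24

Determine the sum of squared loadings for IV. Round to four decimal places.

SS loadings for IV = (-0.64)² + 0.32² + 0.21² + 0.34² + 0.14² + (-0.59)² + 0.49² + 0.24² = 0.4096 + 0.1024 + 0.0441 + 0.1156 + 0.0196 + 0.3481 + 0.2401 + 0.0576 = 1.3371

1.3371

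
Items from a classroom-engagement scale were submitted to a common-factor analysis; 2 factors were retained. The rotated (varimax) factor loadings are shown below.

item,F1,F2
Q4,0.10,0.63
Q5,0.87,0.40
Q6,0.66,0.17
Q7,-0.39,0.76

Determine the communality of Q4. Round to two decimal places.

h² = 0.10² + 0.63² = 0.0100 + 0.3969 = 0.4069

0.41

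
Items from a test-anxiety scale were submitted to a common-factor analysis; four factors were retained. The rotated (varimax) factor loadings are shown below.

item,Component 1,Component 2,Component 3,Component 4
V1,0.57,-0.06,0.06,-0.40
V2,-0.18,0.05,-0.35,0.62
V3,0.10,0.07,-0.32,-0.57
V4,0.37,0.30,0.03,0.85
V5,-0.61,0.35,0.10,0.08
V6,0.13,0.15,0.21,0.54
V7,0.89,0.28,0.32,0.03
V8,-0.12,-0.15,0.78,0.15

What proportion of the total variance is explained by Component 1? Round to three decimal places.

SS loadings for Component 1 = 0.57² + (-0.18)² + 0.10² + 0.37² + (-0.61)² + 0.13² + 0.89² + (-0.12)² = 1.6997
Proportion of variance = 1.6997 / 8 = 0.2125.

0.212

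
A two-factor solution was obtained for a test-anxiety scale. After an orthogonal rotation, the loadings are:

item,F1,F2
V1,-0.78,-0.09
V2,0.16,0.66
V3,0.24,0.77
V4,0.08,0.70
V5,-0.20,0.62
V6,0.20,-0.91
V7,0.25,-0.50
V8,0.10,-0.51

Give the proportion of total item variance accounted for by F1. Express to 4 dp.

SS loadings for F1 = (-0.78)² + 0.16² + 0.24² + 0.08² + (-0.20)² + 0.20² + 0.25² + 0.10² = 0.8505
Proportion of variance = 0.8505 / 8 = 0.1063.

0.1063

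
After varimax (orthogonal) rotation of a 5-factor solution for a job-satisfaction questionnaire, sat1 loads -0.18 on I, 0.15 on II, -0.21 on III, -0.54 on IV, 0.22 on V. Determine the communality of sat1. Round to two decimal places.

0.44

h² = (-0.18)² + 0.15² + (-0.21)² + (-0.54)² + 0.22² = 0.0324 + 0.0225 + 0.0441 + 0.2916 + 0.0484 = 0.4390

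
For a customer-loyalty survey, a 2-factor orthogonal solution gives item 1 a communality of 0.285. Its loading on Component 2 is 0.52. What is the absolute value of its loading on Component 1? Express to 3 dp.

0.121

Under orthogonal rotation h² = Σλ², so λ_Component 1² = h² − (0.2704) = 0.285 − 0.2704 = 0.0146.
|λ| = √0.0146 = 0.1208.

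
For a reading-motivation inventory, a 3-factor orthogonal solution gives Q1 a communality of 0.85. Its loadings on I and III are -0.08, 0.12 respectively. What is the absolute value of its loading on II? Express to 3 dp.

0.911

Under orthogonal rotation h² = Σλ², so λ_II² = h² − (0.0208) = 0.85 − 0.0208 = 0.8292.
|λ| = √0.8292 = 0.9106.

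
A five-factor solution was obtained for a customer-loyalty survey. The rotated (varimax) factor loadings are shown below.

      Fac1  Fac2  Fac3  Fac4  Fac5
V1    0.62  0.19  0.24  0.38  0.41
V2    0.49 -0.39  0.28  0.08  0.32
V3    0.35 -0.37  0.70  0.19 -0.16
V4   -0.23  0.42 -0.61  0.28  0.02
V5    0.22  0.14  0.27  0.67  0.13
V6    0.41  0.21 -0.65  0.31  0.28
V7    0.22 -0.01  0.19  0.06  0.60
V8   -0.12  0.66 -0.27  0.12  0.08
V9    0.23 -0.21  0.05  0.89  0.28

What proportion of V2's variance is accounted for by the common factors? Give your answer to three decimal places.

h² = 0.49² + (-0.39)² + 0.28² + 0.08² + 0.32² = 0.2401 + 0.1521 + 0.0784 + 0.0064 + 0.1024 = 0.5794

0.579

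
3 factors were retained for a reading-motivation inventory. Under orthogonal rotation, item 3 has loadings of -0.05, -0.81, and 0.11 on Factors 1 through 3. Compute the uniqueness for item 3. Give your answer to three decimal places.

h² = (-0.05)² + (-0.81)² + 0.11² = 0.0025 + 0.6561 + 0.0121 = 0.6707
Uniqueness u² = 1 − h² = 1 − 0.6707 = 0.3293

0.329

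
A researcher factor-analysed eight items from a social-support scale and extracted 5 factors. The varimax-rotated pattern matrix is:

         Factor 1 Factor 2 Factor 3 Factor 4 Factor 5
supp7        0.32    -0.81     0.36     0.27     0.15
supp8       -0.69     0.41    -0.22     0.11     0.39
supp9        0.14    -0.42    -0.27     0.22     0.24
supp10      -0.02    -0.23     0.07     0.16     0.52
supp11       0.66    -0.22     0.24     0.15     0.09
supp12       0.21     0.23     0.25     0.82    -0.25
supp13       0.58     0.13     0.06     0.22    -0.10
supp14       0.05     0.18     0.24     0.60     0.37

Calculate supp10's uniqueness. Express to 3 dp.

0.646

h² = (-0.02)² + (-0.23)² + 0.07² + 0.16² + 0.52² = 0.0004 + 0.0529 + 0.0049 + 0.0256 + 0.2704 = 0.3542
Uniqueness u² = 1 − h² = 1 − 0.3542 = 0.6458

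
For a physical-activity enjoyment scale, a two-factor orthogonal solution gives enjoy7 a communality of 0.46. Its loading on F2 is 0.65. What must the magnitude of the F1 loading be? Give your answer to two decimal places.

0.19

Under orthogonal rotation h² = Σλ², so λ_F1² = h² − (0.4225) = 0.46 − 0.4225 = 0.0375.
|λ| = √0.0375 = 0.1936.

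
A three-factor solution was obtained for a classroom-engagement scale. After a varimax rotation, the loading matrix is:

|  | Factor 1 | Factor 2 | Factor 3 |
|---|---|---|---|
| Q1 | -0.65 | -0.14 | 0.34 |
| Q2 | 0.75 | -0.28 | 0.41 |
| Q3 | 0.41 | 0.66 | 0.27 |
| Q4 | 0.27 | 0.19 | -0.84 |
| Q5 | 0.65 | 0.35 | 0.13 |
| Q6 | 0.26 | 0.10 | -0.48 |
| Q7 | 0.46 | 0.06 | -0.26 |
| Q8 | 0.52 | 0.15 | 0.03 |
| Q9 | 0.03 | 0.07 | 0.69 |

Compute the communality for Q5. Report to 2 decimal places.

0.56

h² = 0.65² + 0.35² + 0.13² = 0.4225 + 0.1225 + 0.0169 = 0.5619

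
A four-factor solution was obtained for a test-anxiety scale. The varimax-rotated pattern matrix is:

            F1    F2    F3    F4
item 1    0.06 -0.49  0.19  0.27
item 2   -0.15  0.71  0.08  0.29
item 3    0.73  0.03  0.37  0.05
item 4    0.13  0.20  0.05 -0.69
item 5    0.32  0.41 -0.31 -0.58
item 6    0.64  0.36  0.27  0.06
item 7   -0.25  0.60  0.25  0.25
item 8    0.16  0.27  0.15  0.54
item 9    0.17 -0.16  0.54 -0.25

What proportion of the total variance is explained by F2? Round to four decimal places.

0.1713

SS loadings for F2 = (-0.49)² + 0.71² + 0.03² + 0.20² + 0.41² + 0.36² + 0.60² + 0.27² + (-0.16)² = 1.5413
Proportion of variance = 1.5413 / 9 = 0.1713.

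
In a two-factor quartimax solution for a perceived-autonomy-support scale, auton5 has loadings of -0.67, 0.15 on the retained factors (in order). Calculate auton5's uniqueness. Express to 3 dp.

h² = (-0.67)² + 0.15² = 0.4489 + 0.0225 = 0.4714
Uniqueness u² = 1 − h² = 1 − 0.4714 = 0.5286

0.529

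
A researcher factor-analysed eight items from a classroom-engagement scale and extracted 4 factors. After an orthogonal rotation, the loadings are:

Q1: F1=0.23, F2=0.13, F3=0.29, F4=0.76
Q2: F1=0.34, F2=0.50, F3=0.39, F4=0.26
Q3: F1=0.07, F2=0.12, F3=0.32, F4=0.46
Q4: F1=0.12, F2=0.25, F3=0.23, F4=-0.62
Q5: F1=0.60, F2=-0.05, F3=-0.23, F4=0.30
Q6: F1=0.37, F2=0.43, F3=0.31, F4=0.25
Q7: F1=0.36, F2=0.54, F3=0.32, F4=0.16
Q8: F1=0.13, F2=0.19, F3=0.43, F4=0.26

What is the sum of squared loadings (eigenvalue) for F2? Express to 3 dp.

0.859

SS loadings for F2 = 0.13² + 0.50² + 0.12² + 0.25² + (-0.05)² + 0.43² + 0.54² + 0.19² = 0.0169 + 0.2500 + 0.0144 + 0.0625 + 0.0025 + 0.1849 + 0.2916 + 0.0361 = 0.8589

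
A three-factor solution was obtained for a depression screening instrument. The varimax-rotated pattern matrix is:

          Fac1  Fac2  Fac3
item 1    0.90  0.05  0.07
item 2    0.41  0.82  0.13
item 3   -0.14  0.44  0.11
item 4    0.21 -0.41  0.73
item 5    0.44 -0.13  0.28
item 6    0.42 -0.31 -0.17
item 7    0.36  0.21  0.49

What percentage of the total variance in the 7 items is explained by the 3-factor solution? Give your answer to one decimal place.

Communalities: 0.8174, 0.8574, 0.2253, 0.7451, 0.2889, 0.3014, 0.4138; Σh² = 3.6493.
Total variance with 7 standardized items is 7, so the solution explains 3.6493/7 = 0.5213 = 52.13%.

52.1%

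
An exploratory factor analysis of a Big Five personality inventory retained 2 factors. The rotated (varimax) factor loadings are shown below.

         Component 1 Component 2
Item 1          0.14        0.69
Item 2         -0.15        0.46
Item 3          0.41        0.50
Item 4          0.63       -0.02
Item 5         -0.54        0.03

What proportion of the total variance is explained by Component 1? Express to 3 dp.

SS loadings for Component 1 = 0.14² + (-0.15)² + 0.41² + 0.63² + (-0.54)² = 0.8987
Proportion of variance = 0.8987 / 5 = 0.1797.

0.180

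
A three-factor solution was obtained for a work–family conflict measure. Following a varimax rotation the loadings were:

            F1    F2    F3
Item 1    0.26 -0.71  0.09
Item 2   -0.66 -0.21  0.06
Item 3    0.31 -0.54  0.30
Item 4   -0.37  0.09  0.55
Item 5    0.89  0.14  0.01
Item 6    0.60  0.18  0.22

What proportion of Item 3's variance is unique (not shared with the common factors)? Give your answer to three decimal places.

h² = 0.31² + (-0.54)² + 0.30² = 0.0961 + 0.2916 + 0.0900 = 0.4777
Uniqueness u² = 1 − h² = 1 − 0.4777 = 0.5223

0.522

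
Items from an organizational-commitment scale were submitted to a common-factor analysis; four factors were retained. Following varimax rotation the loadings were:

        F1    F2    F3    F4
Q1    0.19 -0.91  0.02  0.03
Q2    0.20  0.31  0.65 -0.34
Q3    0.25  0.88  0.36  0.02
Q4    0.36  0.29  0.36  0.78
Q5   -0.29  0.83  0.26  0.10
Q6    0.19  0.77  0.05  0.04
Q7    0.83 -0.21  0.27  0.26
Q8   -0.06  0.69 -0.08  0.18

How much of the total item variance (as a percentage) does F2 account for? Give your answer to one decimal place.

44.8%

SS loadings for F2 = (-0.91)² + 0.31² + 0.88² + 0.29² + 0.83² + 0.77² + (-0.21)² + 0.69² = 3.5847
With 8 standardized items, total variance = 8. Proportion = 3.5847/8 = 0.4481 → 44.81%.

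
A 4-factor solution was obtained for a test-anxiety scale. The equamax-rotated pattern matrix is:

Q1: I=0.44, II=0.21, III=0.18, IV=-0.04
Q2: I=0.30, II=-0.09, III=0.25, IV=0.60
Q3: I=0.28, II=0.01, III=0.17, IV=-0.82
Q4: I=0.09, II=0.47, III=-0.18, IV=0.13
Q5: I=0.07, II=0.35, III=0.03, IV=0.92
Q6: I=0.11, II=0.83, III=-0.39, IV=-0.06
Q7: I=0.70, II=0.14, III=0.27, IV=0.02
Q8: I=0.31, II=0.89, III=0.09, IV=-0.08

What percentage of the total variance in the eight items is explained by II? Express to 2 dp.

23.70%

SS loadings for II = 0.21² + (-0.09)² + 0.01² + 0.47² + 0.35² + 0.83² + 0.14² + 0.89² = 1.8963
With 8 standardized items, total variance = 8. Proportion = 1.8963/8 = 0.2370 → 23.70%.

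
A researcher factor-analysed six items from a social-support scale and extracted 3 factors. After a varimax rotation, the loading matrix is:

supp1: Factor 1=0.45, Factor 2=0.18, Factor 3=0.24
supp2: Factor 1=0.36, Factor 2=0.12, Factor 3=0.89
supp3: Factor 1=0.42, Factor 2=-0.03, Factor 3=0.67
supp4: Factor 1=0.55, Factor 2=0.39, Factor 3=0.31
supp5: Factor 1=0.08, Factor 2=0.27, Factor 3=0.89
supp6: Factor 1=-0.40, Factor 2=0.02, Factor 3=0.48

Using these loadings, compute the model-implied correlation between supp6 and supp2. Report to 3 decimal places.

r̂ = Σ λ_i·λ_j across factors = (-0.40)(0.36) + (0.02)(0.12) + (0.48)(0.89)
  = -0.1440 +0.0024 +0.4272 = 0.2856

0.286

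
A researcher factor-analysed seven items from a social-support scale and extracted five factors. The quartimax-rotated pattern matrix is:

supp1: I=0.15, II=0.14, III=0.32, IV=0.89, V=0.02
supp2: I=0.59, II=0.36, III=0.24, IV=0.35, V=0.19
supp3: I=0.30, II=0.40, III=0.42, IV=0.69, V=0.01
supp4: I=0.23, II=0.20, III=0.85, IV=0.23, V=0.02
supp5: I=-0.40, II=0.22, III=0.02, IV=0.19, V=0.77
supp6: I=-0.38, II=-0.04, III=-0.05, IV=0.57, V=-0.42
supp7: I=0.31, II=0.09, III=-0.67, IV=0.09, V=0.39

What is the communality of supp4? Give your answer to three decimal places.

h² = 0.23² + 0.20² + 0.85² + 0.23² + 0.02² = 0.0529 + 0.0400 + 0.7225 + 0.0529 + 0.0004 = 0.8687

0.869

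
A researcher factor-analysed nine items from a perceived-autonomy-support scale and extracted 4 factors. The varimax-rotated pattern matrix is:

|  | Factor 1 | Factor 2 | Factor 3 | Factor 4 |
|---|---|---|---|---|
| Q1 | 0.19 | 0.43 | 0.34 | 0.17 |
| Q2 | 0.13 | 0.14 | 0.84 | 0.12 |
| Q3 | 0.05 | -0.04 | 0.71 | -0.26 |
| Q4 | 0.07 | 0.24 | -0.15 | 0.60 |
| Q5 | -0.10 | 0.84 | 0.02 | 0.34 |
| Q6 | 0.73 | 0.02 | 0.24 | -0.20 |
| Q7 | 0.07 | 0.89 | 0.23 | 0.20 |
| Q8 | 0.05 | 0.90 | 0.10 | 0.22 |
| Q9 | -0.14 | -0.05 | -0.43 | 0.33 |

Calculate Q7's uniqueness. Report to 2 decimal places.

0.11

h² = 0.07² + 0.89² + 0.23² + 0.20² = 0.0049 + 0.7921 + 0.0529 + 0.0400 = 0.8899
Uniqueness u² = 1 − h² = 1 − 0.8899 = 0.1101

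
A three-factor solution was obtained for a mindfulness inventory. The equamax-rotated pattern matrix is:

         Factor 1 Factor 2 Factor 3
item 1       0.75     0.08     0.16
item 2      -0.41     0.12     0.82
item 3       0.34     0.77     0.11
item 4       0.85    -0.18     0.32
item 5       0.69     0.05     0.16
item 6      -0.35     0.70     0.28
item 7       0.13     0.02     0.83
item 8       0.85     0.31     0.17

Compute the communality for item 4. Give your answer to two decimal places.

0.86

h² = 0.85² + (-0.18)² + 0.32² = 0.7225 + 0.0324 + 0.1024 = 0.8573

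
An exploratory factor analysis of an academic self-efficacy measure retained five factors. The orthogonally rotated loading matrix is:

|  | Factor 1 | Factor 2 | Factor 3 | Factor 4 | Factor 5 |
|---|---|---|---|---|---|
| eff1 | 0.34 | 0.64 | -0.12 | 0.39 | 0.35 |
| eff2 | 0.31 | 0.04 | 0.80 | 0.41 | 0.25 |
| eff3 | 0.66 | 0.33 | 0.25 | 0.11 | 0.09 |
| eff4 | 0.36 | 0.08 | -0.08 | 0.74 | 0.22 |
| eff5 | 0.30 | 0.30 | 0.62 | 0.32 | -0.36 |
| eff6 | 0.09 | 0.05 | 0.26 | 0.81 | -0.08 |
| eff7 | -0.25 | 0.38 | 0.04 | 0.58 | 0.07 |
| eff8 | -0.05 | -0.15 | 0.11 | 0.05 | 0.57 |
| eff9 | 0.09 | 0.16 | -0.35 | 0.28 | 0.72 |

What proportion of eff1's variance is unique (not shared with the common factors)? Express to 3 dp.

0.186

h² = 0.34² + 0.64² + (-0.12)² + 0.39² + 0.35² = 0.1156 + 0.4096 + 0.0144 + 0.1521 + 0.1225 = 0.8142
Uniqueness u² = 1 − h² = 1 − 0.8142 = 0.1858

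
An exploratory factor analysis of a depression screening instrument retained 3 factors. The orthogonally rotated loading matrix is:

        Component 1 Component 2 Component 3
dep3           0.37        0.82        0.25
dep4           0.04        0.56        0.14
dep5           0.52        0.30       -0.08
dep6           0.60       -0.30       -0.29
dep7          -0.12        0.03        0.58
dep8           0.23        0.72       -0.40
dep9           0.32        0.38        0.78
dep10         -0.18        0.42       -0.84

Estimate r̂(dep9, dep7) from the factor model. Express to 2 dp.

0.43

r̂ = Σ λ_i·λ_j across factors = (0.32)(-0.12) + (0.38)(0.03) + (0.78)(0.58)
  = -0.0384 +0.0114 +0.4524 = 0.4254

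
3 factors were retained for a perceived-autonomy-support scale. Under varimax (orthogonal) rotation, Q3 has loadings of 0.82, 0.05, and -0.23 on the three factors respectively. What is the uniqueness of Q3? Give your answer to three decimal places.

h² = 0.82² + 0.05² + (-0.23)² = 0.6724 + 0.0025 + 0.0529 = 0.7278
Uniqueness u² = 1 − h² = 1 − 0.7278 = 0.2722

0.272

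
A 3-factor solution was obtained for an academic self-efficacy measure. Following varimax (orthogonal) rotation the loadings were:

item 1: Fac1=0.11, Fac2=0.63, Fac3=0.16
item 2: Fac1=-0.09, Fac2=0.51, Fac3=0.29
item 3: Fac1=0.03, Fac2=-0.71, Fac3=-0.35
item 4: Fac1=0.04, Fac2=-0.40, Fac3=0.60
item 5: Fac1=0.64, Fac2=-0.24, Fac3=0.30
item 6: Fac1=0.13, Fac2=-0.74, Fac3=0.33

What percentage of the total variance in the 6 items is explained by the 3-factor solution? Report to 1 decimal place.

SS loadings by factor: 0.4492, 1.9263, 0.7911; total = 3.1666.
Total variance with 6 standardized items is 6, so the solution explains 3.1666/6 = 0.5278 = 52.78%.

52.8%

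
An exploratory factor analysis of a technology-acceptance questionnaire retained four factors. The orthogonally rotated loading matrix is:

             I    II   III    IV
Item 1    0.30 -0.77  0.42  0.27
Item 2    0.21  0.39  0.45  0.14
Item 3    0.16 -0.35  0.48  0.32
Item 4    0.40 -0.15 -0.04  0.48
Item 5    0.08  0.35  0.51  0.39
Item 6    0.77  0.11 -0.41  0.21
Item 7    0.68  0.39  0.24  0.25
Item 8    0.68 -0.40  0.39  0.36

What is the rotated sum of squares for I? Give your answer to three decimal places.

1.844

SS loadings for I = 0.30² + 0.21² + 0.16² + 0.40² + 0.08² + 0.77² + 0.68² + 0.68² = 0.0900 + 0.0441 + 0.0256 + 0.1600 + 0.0064 + 0.5929 + 0.4624 + 0.4624 = 1.8438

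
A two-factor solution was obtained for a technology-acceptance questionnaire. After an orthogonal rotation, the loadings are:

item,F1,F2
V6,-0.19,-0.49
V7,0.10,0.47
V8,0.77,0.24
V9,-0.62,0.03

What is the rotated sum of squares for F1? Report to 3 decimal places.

SS loadings for F1 = (-0.19)² + 0.10² + 0.77² + (-0.62)² = 0.0361 + 0.0100 + 0.5929 + 0.3844 = 1.0234

1.023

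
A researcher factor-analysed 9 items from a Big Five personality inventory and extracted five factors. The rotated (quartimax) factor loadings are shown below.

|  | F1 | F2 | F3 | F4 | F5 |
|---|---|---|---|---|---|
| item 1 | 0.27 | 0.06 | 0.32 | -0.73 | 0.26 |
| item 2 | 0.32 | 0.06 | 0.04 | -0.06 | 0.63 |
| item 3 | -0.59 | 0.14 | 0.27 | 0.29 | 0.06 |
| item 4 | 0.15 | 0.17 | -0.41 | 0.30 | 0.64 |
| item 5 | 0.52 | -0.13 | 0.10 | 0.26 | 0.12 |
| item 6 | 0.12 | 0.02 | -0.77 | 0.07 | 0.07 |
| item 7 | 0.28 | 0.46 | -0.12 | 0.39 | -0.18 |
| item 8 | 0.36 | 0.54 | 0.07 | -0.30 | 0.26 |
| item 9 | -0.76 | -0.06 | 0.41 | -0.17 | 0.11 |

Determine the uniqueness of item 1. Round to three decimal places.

0.221

h² = 0.27² + 0.06² + 0.32² + (-0.73)² + 0.26² = 0.0729 + 0.0036 + 0.1024 + 0.5329 + 0.0676 = 0.7794
Uniqueness u² = 1 − h² = 1 − 0.7794 = 0.2206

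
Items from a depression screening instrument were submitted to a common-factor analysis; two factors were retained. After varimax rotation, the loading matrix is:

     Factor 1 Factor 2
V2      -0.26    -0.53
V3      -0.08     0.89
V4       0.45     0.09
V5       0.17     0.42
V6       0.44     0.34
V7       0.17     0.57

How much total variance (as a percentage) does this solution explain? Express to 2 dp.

37.10%

SS loadings by factor: 0.5279, 1.6980; total = 2.2259.
Total variance with 6 standardized items is 6, so the solution explains 2.2259/6 = 0.3710 = 37.10%.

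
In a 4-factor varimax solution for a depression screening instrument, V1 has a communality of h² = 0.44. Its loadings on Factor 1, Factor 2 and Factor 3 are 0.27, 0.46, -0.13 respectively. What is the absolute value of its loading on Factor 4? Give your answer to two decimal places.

0.37

Under orthogonal rotation h² = Σλ², so λ_Factor 4² = h² − (0.3014) = 0.44 − 0.3014 = 0.1386.
|λ| = √0.1386 = 0.3723.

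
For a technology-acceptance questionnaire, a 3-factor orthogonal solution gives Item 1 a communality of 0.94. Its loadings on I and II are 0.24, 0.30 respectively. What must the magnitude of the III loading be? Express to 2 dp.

0.89

Under orthogonal rotation h² = Σλ², so λ_III² = h² − (0.1476) = 0.94 − 0.1476 = 0.7924.
|λ| = √0.7924 = 0.8902.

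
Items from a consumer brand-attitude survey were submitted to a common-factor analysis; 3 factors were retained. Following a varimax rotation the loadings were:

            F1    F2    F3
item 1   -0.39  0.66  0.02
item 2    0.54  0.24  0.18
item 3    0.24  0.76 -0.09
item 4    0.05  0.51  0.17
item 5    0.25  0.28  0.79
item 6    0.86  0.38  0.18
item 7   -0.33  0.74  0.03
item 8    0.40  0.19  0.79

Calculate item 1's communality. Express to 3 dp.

0.588

h² = (-0.39)² + 0.66² + 0.02² = 0.1521 + 0.4356 + 0.0004 = 0.5881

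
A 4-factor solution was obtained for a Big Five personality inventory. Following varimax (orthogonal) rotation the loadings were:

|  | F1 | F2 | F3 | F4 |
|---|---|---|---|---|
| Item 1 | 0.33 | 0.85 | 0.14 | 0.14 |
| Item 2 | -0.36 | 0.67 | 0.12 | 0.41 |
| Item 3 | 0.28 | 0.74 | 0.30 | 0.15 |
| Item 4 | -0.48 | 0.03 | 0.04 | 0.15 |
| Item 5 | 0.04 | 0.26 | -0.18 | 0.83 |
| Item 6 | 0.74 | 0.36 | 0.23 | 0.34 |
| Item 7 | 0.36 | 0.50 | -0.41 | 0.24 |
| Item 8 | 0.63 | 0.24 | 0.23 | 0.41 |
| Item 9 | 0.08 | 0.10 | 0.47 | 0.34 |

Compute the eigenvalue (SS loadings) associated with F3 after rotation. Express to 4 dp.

0.6528

SS loadings for F3 = 0.14² + 0.12² + 0.30² + 0.04² + (-0.18)² + 0.23² + (-0.41)² + 0.23² + 0.47² = 0.0196 + 0.0144 + 0.0900 + 0.0016 + 0.0324 + 0.0529 + 0.1681 + 0.0529 + 0.2209 = 0.6528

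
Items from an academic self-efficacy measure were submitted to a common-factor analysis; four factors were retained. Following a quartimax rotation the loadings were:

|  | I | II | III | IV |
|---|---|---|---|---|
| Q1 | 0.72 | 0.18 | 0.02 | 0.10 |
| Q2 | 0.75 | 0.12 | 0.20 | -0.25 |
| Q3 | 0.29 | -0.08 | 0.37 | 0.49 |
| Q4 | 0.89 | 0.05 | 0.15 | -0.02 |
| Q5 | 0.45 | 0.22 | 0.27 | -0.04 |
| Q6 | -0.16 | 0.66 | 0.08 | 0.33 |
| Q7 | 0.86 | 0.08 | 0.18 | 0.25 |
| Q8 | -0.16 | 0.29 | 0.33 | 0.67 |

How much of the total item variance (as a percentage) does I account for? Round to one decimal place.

SS loadings for I = 0.72² + 0.75² + 0.29² + 0.89² + 0.45² + (-0.16)² + 0.86² + (-0.16)² = 2.9504
With 8 standardized items, total variance = 8. Proportion = 2.9504/8 = 0.3688 → 36.88%.

36.9%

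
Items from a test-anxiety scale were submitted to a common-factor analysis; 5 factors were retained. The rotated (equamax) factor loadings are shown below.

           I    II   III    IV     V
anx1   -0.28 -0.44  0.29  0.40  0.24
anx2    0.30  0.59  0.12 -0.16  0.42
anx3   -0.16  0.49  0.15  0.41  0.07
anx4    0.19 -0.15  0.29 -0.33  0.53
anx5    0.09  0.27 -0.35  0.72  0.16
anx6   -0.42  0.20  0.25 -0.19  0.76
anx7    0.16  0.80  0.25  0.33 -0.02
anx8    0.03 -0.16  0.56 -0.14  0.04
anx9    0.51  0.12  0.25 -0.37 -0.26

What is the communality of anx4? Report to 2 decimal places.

0.53

h² = 0.19² + (-0.15)² + 0.29² + (-0.33)² + 0.53² = 0.0361 + 0.0225 + 0.0841 + 0.1089 + 0.2809 = 0.5325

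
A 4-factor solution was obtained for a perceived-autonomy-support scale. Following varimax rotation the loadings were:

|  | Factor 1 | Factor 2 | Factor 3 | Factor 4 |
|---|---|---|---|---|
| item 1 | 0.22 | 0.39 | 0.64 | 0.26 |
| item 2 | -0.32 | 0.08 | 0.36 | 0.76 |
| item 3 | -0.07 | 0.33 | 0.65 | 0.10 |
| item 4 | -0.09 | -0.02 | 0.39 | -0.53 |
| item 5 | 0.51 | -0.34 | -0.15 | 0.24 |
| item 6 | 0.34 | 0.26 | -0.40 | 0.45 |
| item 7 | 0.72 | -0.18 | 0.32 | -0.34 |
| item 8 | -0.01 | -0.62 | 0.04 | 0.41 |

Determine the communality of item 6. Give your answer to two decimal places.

h² = 0.34² + 0.26² + (-0.40)² + 0.45² = 0.1156 + 0.0676 + 0.1600 + 0.2025 = 0.5457

0.55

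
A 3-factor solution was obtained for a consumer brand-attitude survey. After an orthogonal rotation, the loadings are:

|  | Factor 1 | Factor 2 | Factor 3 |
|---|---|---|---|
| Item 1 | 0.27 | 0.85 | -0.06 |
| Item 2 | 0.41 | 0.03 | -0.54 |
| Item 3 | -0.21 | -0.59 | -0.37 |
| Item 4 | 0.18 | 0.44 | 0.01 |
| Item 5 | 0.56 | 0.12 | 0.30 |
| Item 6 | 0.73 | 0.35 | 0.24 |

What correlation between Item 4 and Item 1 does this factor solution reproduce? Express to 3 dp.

r̂ = Σ λ_i·λ_j across factors = (0.18)(0.27) + (0.44)(0.85) + (0.01)(-0.06)
  = +0.0486 +0.3740 -0.0006 = 0.4220

0.422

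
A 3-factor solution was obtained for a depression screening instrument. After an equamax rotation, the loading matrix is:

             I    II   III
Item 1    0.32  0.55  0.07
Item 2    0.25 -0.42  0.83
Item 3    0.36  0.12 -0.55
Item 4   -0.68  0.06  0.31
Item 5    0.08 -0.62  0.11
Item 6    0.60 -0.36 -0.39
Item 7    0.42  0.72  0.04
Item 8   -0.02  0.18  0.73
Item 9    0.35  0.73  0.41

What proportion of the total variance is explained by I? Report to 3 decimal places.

0.158

SS loadings for I = 0.32² + 0.25² + 0.36² + (-0.68)² + 0.08² + 0.60² + 0.42² + (-0.02)² + 0.35² = 1.4226
Proportion of variance = 1.4226 / 9 = 0.1581.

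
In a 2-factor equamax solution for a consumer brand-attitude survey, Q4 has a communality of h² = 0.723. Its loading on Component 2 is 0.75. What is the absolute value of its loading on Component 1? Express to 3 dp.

0.401

Under orthogonal rotation h² = Σλ², so λ_Component 1² = h² − (0.5625) = 0.723 − 0.5625 = 0.1605.
|λ| = √0.1605 = 0.4006.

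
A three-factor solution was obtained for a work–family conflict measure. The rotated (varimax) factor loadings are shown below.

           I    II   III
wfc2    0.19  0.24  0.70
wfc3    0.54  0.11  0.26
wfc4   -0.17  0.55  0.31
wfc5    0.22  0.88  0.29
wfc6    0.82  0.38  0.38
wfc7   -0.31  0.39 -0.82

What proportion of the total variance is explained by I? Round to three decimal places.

0.196

SS loadings for I = 0.19² + 0.54² + (-0.17)² + 0.22² + 0.82² + (-0.31)² = 1.1735
Proportion of variance = 1.1735 / 6 = 0.1956.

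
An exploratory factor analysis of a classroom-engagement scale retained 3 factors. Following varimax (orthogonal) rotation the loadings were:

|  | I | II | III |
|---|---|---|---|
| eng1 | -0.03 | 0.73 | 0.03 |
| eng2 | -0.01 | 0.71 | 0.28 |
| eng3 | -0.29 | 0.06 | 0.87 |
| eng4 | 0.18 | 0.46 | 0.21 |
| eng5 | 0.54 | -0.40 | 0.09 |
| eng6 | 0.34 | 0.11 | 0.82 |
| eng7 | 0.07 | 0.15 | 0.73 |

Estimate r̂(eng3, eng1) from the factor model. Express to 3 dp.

0.079

r̂ = Σ λ_i·λ_j across factors = (-0.29)(-0.03) + (0.06)(0.73) + (0.87)(0.03)
  = +0.0087 +0.0438 +0.0261 = 0.0786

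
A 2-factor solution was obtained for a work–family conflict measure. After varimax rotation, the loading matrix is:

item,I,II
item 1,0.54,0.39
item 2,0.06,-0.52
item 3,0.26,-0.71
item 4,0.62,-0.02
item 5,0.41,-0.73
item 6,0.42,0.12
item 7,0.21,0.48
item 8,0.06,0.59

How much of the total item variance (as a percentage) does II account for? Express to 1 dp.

SS loadings for II = 0.39² + (-0.52)² + (-0.71)² + (-0.02)² + (-0.73)² + 0.12² + 0.48² + 0.59² = 2.0528
With 8 standardized items, total variance = 8. Proportion = 2.0528/8 = 0.2566 → 25.66%.

25.7%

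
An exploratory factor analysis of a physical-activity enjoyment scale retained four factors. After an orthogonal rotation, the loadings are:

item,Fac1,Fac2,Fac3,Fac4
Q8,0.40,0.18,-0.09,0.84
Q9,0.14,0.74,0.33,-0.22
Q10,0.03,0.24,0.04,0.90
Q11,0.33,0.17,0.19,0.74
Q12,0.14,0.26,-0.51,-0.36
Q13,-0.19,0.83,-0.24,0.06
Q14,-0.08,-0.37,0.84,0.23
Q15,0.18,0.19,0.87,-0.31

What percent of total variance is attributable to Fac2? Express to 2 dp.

SS loadings for Fac2 = 0.18² + 0.74² + 0.24² + 0.17² + 0.26² + 0.83² + (-0.37)² + 0.19² = 1.5960
With 8 standardized items, total variance = 8. Proportion = 1.5960/8 = 0.1995 → 19.95%.

19.95%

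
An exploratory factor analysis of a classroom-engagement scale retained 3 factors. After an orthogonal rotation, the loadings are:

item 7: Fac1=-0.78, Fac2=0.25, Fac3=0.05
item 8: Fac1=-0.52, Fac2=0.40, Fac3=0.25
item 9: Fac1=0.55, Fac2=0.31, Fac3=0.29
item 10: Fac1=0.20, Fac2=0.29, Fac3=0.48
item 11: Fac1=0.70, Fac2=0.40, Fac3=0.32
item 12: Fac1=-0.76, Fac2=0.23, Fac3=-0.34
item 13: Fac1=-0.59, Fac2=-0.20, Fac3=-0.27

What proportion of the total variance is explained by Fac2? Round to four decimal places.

SS loadings for Fac2 = 0.25² + 0.40² + 0.31² + 0.29² + 0.40² + 0.23² + (-0.20)² = 0.6556
Proportion of variance = 0.6556 / 7 = 0.0937.

0.0937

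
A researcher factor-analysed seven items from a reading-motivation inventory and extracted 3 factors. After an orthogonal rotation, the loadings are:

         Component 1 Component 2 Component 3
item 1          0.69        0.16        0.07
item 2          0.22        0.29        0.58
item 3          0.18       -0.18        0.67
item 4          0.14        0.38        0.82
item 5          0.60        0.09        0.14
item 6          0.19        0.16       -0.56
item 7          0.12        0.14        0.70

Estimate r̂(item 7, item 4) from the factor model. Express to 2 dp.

r̂ = Σ λ_i·λ_j across factors = (0.12)(0.14) + (0.14)(0.38) + (0.70)(0.82)
  = +0.0168 +0.0532 +0.5740 = 0.6440

0.64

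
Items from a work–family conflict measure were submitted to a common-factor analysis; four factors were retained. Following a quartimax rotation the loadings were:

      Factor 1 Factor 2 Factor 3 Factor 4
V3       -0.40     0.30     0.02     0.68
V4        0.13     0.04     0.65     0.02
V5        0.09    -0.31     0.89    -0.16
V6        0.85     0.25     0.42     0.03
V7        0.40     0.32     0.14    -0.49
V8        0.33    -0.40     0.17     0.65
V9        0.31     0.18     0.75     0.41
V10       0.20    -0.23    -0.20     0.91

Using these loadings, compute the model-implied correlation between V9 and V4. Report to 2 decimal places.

0.54

r̂ = Σ λ_i·λ_j across factors = (0.31)(0.13) + (0.18)(0.04) + (0.75)(0.65) + (0.41)(0.02)
  = +0.0403 +0.0072 +0.4875 +0.0082 = 0.5432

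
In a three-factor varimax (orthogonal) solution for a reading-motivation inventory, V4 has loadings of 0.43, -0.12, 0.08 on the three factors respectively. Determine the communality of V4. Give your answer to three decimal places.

h² = 0.43² + (-0.12)² + 0.08² = 0.1849 + 0.0144 + 0.0064 = 0.2057

0.206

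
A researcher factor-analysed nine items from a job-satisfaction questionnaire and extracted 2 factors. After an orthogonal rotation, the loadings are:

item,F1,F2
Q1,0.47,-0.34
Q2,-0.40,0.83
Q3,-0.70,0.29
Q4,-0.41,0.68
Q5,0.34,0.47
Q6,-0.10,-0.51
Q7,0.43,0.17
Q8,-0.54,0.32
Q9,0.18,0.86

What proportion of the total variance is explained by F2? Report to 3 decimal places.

0.300

SS loadings for F2 = (-0.34)² + 0.83² + 0.29² + 0.68² + 0.47² + (-0.51)² + 0.17² + 0.32² + 0.86² = 2.7029
Proportion of variance = 2.7029 / 9 = 0.3003.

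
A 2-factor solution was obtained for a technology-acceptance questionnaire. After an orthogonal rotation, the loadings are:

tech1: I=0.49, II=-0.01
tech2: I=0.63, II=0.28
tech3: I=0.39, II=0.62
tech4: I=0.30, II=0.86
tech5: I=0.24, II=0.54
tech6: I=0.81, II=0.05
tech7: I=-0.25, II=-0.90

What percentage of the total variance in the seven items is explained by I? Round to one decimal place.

23.6%

SS loadings for I = 0.49² + 0.63² + 0.39² + 0.30² + 0.24² + 0.81² + (-0.25)² = 1.6553
With 7 standardized items, total variance = 7. Proportion = 1.6553/7 = 0.2365 → 23.65%.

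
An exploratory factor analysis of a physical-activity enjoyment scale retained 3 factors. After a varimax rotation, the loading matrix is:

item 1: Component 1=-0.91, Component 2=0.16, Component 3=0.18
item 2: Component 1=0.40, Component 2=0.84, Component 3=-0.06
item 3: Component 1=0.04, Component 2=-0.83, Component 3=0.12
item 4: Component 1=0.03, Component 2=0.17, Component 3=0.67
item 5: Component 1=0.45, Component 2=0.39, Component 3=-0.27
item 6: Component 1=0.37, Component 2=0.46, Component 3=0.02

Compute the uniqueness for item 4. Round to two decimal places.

0.52

h² = 0.03² + 0.17² + 0.67² = 0.0009 + 0.0289 + 0.4489 = 0.4787
Uniqueness u² = 1 − h² = 1 − 0.4787 = 0.5213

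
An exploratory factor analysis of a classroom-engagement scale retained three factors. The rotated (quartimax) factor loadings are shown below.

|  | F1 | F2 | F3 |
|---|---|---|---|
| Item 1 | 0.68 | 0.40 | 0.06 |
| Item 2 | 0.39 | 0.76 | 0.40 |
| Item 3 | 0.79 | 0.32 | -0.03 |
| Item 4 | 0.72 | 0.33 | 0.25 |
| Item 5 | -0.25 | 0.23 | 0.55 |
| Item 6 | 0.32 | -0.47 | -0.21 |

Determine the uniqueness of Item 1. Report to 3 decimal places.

h² = 0.68² + 0.40² + 0.06² = 0.4624 + 0.1600 + 0.0036 = 0.6260
Uniqueness u² = 1 − h² = 1 − 0.6260 = 0.3740

0.374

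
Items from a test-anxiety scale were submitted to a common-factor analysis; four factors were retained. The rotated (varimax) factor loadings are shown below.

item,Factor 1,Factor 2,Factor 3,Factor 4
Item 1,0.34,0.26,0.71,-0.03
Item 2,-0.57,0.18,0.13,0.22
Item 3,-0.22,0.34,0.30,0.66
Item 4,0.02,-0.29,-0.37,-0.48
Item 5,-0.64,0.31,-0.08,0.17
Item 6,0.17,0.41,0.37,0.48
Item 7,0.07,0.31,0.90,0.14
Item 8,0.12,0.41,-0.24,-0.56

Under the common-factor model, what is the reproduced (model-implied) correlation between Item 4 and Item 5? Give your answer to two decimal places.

r̂ = Σ λ_i·λ_j across factors = (0.02)(-0.64) + (-0.29)(0.31) + (-0.37)(-0.08) + (-0.48)(0.17)
  = -0.0128 -0.0899 +0.0296 -0.0816 = -0.1547

-0.15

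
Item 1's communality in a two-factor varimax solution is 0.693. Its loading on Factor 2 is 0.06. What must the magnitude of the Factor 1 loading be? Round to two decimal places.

0.83

Under orthogonal rotation h² = Σλ², so λ_Factor 1² = h² − (0.0036) = 0.693 − 0.0036 = 0.6894.
|λ| = √0.6894 = 0.8303.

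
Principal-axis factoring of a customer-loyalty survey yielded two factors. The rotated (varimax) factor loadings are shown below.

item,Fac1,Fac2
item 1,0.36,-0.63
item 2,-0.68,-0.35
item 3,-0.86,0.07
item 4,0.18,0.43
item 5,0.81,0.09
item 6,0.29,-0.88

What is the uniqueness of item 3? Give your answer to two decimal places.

0.26

h² = (-0.86)² + 0.07² = 0.7396 + 0.0049 = 0.7445
Uniqueness u² = 1 − h² = 1 − 0.7445 = 0.2555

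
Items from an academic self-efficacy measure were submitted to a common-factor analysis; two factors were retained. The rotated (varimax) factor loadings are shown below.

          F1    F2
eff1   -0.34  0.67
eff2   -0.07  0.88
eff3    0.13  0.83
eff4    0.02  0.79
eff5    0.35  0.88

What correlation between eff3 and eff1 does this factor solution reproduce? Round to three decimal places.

0.512

r̂ = Σ λ_i·λ_j across factors = (0.13)(-0.34) + (0.83)(0.67)
  = -0.0442 +0.5561 = 0.5119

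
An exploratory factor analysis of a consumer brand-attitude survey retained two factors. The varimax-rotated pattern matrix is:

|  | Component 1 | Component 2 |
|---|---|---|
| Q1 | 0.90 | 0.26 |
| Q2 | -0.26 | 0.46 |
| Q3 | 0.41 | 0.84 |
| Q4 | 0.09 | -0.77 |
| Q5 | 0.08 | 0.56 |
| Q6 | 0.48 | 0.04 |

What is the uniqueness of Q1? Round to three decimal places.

0.122

h² = 0.90² + 0.26² = 0.8100 + 0.0676 = 0.8776
Uniqueness u² = 1 − h² = 1 − 0.8776 = 0.1224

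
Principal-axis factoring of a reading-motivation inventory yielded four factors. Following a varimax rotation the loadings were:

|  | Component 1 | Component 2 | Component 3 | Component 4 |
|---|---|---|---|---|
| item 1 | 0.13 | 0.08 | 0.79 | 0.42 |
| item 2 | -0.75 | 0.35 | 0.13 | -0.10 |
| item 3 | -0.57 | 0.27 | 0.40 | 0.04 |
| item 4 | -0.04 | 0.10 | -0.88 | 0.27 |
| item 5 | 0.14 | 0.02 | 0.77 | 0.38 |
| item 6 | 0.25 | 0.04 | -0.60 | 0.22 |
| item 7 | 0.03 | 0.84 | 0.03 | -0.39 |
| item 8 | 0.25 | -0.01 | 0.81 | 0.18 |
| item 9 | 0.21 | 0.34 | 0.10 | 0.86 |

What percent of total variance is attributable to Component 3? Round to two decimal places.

35.50%

SS loadings for Component 3 = 0.79² + 0.13² + 0.40² + (-0.88)² + 0.77² + (-0.60)² + 0.03² + 0.81² + 0.10² = 3.1953
With 9 standardized items, total variance = 9. Proportion = 3.1953/9 = 0.3550 → 35.50%.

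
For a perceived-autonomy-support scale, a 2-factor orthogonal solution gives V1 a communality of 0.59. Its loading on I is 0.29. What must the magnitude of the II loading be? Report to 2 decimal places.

Under orthogonal rotation h² = Σλ², so λ_II² = h² − (0.0841) = 0.59 − 0.0841 = 0.5059.
|λ| = √0.5059 = 0.7113.

0.71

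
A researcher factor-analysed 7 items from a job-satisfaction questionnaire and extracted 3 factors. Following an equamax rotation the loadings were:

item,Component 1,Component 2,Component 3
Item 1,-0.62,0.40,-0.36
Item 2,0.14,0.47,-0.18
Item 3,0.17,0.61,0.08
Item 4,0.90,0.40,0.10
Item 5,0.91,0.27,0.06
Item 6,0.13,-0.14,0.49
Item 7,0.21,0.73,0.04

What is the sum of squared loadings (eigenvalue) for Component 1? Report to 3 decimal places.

2.132

SS loadings for Component 1 = (-0.62)² + 0.14² + 0.17² + 0.90² + 0.91² + 0.13² + 0.21² = 0.3844 + 0.0196 + 0.0289 + 0.8100 + 0.8281 + 0.0169 + 0.0441 = 2.1320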